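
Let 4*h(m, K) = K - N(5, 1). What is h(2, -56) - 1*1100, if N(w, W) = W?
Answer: -4457/4 ≈ -1114.3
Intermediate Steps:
h(m, K) = -¼ + K/4 (h(m, K) = (K - 1*1)/4 = (K - 1)/4 = (-1 + K)/4 = -¼ + K/4)
h(2, -56) - 1*1100 = (-¼ + (¼)*(-56)) - 1*1100 = (-¼ - 14) - 1100 = -57/4 - 1100 = -4457/4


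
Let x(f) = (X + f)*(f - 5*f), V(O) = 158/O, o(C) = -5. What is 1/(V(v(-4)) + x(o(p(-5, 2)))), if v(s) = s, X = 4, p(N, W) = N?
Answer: -2/119 ≈ -0.016807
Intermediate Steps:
x(f) = -4*f*(4 + f) (x(f) = (4 + f)*(f - 5*f) = (4 + f)*(-4*f) = -4*f*(4 + f))
1/(V(v(-4)) + x(o(p(-5, 2)))) = 1/(158/(-4) - 4*(-5)*(4 - 5)) = 1/(158*(-1/4) - 4*(-5)*(-1)) = 1/(-79/2 - 20) = 1/(-119/2) = -2/119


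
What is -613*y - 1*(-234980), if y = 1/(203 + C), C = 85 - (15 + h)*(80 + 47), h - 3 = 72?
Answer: 2618147773/11142 ≈ 2.3498e+5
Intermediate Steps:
h = 75 (h = 3 + 72 = 75)
C = -11345 (C = 85 - (15 + 75)*(80 + 47) = 85 - 90*127 = 85 - 1*11430 = 85 - 11430 = -11345)
y = -1/11142 (y = 1/(203 - 11345) = 1/(-11142) = -1/11142 ≈ -8.9751e-5)
-613*y - 1*(-234980) = -613*(-1/11142) - 1*(-234980) = 613/11142 + 234980 = 2618147773/11142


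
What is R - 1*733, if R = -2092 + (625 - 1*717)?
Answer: -2917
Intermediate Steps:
R = -2184 (R = -2092 + (625 - 717) = -2092 - 92 = -2184)
R - 1*733 = -2184 - 1*733 = -2184 - 733 = -2917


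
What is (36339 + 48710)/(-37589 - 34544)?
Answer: -85049/72133 ≈ -1.1791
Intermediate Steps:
(36339 + 48710)/(-37589 - 34544) = 85049/(-72133) = 85049*(-1/72133) = -85049/72133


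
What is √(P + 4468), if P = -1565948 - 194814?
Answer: I*√1756294 ≈ 1325.3*I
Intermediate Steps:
P = -1760762
√(P + 4468) = √(-1760762 + 4468) = √(-1756294) = I*√1756294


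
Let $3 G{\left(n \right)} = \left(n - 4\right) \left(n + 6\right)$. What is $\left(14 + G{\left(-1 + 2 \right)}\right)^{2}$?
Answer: $49$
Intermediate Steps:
$G{\left(n \right)} = \frac{\left(-4 + n\right) \left(6 + n\right)}{3}$ ($G{\left(n \right)} = \frac{\left(n - 4\right) \left(n + 6\right)}{3} = \frac{\left(-4 + n\right) \left(6 + n\right)}{3}$)
$\left(14 + G{\left(-1 + 2 \right)}\right)^{2} = \left(14 + \left(-8 + \frac{\left(-1 + 2\right)^{2}}{3} + \frac{2 \left(-1 + 2\right)}{3}\right)\right)^{2} = \left(14 + \left(-8 + \frac{1^{2}}{3} + \frac{2}{3} \cdot 1\right)\right)^{2} = \left(14 + \left(-8 + \frac{1}{3} \cdot 1 + \frac{2}{3}\right)\right)^{2} = \left(14 + \left(-8 + \frac{1}{3} + \frac{2}{3}\right)\right)^{2} = \left(14 - 7\right)^{2} = 7^{2} = 49$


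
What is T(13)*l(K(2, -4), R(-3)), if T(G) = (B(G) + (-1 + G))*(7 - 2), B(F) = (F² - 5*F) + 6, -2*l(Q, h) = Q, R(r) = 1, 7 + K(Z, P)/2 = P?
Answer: 6710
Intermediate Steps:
K(Z, P) = -14 + 2*P
l(Q, h) = -Q/2
B(F) = 6 + F² - 5*F
T(G) = 25 - 20*G + 5*G² (T(G) = ((6 + G² - 5*G) + (-1 + G))*(7 - 2) = (5 + G² - 4*G)*5 = 25 - 20*G + 5*G²)
T(13)*l(K(2, -4), R(-3)) = (25 - 20*13 + 5*13²)*(-(-14 + 2*(-4))/2) = (25 - 260 + 5*169)*(-(-14 - 8)/2) = (25 - 260 + 845)*(-½*(-22)) = 610*11 = 6710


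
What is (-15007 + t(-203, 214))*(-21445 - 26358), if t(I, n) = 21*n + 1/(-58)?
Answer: 29148118265/58 ≈ 5.0255e+8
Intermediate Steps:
t(I, n) = -1/58 + 21*n (t(I, n) = 21*n - 1/58 = -1/58 + 21*n)
(-15007 + t(-203, 214))*(-21445 - 26358) = (-15007 + (-1/58 + 21*214))*(-21445 - 26358) = (-15007 + (-1/58 + 4494))*(-47803) = (-15007 + 260651/58)*(-47803) = -609755/58*(-47803) = 29148118265/58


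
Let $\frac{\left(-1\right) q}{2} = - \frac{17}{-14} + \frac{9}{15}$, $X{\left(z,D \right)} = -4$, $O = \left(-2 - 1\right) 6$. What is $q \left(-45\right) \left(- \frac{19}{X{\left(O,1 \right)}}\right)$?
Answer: $\frac{21717}{28} \approx 775.61$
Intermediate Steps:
$O = -18$ ($O = \left(-3\right) 6 = -18$)
$q = - \frac{127}{35}$ ($q = - 2 \left(- \frac{17}{-14} + \frac{9}{15}\right) = - 2 \left(\left(-17\right) \left(- \frac{1}{14}\right) + 9 \cdot \frac{1}{15}\right) = - 2 \left(\frac{17}{14} + \frac{3}{5}\right) = \left(-2\right) \frac{127}{70} = - \frac{127}{35} \approx -3.6286$)
$q \left(-45\right) \left(- \frac{19}{X{\left(O,1 \right)}}\right) = \left(- \frac{127}{35}\right) \left(-45\right) \left(- \frac{19}{-4}\right) = \frac{1143 \left(\left(-19\right) \left(- \frac{1}{4}\right)\right)}{7} = \frac{1143}{7} \cdot \frac{19}{4} = \frac{21717}{28}$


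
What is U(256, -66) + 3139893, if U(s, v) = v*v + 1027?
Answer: 3145276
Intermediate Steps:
U(s, v) = 1027 + v**2 (U(s, v) = v**2 + 1027 = 1027 + v**2)
U(256, -66) + 3139893 = (1027 + (-66)**2) + 3139893 = (1027 + 4356) + 3139893 = 5383 + 3139893 = 3145276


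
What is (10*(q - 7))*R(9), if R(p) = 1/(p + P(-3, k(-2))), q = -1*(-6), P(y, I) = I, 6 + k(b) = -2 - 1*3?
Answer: 5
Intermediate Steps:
k(b) = -11 (k(b) = -6 + (-2 - 1*3) = -6 + (-2 - 3) = -6 - 5 = -11)
q = 6
R(p) = 1/(-11 + p) (R(p) = 1/(p - 11) = 1/(-11 + p))
(10*(q - 7))*R(9) = (10*(6 - 7))/(-11 + 9) = (10*(-1))/(-2) = -10*(-½) = 5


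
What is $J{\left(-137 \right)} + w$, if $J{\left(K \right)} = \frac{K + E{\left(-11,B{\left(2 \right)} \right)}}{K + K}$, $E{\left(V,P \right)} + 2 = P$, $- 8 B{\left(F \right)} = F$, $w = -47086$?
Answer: $- \frac{51605699}{1096} \approx -47086.0$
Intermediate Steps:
$B{\left(F \right)} = - \frac{F}{8}$
$E{\left(V,P \right)} = -2 + P$
$J{\left(K \right)} = \frac{- \frac{9}{4} + K}{2 K}$ ($J{\left(K \right)} = \frac{K - \frac{9}{4}}{K + K} = \frac{K - \frac{9}{4}}{2 K} = \left(K - \frac{9}{4}\right) \frac{1}{2 K} = \left(- \frac{9}{4} + K\right) \frac{1}{2 K} = \frac{- \frac{9}{4} + K}{2 K}$)
$J{\left(-137 \right)} + w = \frac{-9 + 4 \left(-137\right)}{8 \left(-137\right)} - 47086 = \frac{1}{8} \left(- \frac{1}{137}\right) \left(-9 - 548\right) - 47086 = \frac{1}{8} \left(- \frac{1}{137}\right) \left(-557\right) - 47086 = \frac{557}{1096} - 47086 = - \frac{51605699}{1096}$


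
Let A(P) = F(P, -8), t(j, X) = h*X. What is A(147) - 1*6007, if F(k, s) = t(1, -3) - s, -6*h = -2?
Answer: -6000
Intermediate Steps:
h = ⅓ (h = -⅙*(-2) = ⅓ ≈ 0.33333)
t(j, X) = X/3
F(k, s) = -1 - s (F(k, s) = (⅓)*(-3) - s = -1 - s)
A(P) = 7 (A(P) = -1 - 1*(-8) = -1 + 8 = 7)
A(147) - 1*6007 = 7 - 1*6007 = 7 - 6007 = -6000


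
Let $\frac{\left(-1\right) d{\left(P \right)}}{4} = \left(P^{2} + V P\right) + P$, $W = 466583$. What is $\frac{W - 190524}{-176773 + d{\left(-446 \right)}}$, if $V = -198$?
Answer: $- \frac{276059}{1323885} \approx -0.20852$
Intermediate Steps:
$d{\left(P \right)} = - 4 P^{2} + 788 P$ ($d{\left(P \right)} = - 4 \left(\left(P^{2} - 198 P\right) + P\right) = - 4 \left(P^{2} - 197 P\right) = - 4 P^{2} + 788 P$)
$\frac{W - 190524}{-176773 + d{\left(-446 \right)}} = \frac{466583 - 190524}{-176773 + 4 \left(-446\right) \left(197 - -446\right)} = \frac{276059}{-176773 + 4 \left(-446\right) \left(197 + 446\right)} = \frac{276059}{-176773 + 4 \left(-446\right) 643} = \frac{276059}{-176773 - 1147112} = \frac{276059}{-1323885} = 276059 \left(- \frac{1}{1323885}\right) = - \frac{276059}{1323885}$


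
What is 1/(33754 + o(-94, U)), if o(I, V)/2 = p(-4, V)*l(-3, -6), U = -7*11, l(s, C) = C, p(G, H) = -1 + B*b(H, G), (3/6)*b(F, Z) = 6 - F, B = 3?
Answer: 1/27790 ≈ 3.5984e-5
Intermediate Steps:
b(F, Z) = 12 - 2*F (b(F, Z) = 2*(6 - F) = 12 - 2*F)
p(G, H) = 35 - 6*H (p(G, H) = -1 + 3*(12 - 2*H) = -1 + (36 - 6*H) = 35 - 6*H)
U = -77
o(I, V) = -420 + 72*V (o(I, V) = 2*((35 - 6*V)*(-6)) = 2*(-210 + 36*V) = -420 + 72*V)
1/(33754 + o(-94, U)) = 1/(33754 + (-420 + 72*(-77))) = 1/(33754 + (-420 - 5544)) = 1/(33754 - 5964) = 1/27790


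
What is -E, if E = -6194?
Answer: 6194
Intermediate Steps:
-E = -1*(-6194) = 6194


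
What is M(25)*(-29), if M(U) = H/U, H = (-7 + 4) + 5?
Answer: -58/25 ≈ -2.3200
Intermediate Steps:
H = 2 (H = -3 + 5 = 2)
M(U) = 2/U
M(25)*(-29) = (2/25)*(-29) = -58/25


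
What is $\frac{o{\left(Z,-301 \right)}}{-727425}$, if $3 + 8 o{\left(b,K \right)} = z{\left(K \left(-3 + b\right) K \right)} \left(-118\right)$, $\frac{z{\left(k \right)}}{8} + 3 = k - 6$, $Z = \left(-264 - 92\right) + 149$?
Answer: $- \frac{5986916911}{1939800} \approx -3086.4$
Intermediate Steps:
$Z = -207$ ($Z = -356 + 149 = -207$)
$z{\left(k \right)} = -72 + 8 k$ ($z{\left(k \right)} = -24 + 8 \left(k - 6\right) = -24 + 8 \left(-6 + k\right) = -24 + \left(-48 + 8 k\right) = -72 + 8 k$)
$o{\left(b,K \right)} = \frac{8493}{8} - 118 K^{2} \left(-3 + b\right)$ ($o{\left(b,K \right)} = - \frac{3}{8} + \frac{\left(-72 + 8 K \left(-3 + b\right) K\right) \left(-118\right)}{8} = - \frac{3}{8} + \frac{\left(-72 + 8 K^{2} \left(-3 + b\right)\right) \left(-118\right)}{8} = - \frac{3}{8} + \frac{8496 - 944 K^{2} \left(-3 + b\right)}{8} = - \frac{3}{8} - \left(-1062 + 118 K^{2} \left(-3 + b\right)\right) = \frac{8493}{8} - 118 K^{2} \left(-3 + b\right)$)
$\frac{o{\left(Z,-301 \right)}}{-727425} = \frac{\frac{8493}{8} + 118 \left(-301\right)^{2} \left(3 - -207\right)}{-727425} = \left(\frac{8493}{8} + 118 \cdot 90601 \left(3 + 207\right)\right) \left(- \frac{1}{727425}\right) = \left(\frac{8493}{8} + 118 \cdot 90601 \cdot 210\right) \left(- \frac{1}{727425}\right) = \left(\frac{8493}{8} + 2245092780\right) \left(- \frac{1}{727425}\right) = \frac{17960750733}{8} \left(- \frac{1}{727425}\right) = - \frac{5986916911}{1939800}$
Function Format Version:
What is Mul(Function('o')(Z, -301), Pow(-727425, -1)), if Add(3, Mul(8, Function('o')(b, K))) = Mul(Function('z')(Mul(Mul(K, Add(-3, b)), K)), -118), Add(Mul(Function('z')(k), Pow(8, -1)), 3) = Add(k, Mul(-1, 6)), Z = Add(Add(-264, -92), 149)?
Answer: Rational(-5986916911, 1939800) ≈ -3086.4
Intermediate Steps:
Z = -207 (Z = Add(-356, 149) = -207)
Function('z')(k) = Add(-72, Mul(8, k)) (Function('z')(k) = Add(-24, Mul(8, Add(k, Mul(-1, 6)))) = Add(-24, Mul(8, Add(k, -6))) = Add(-24, Mul(8, Add(-6, k))) = Add(-24, Add(-48, Mul(8, k))) = Add(-72, Mul(8, k)))
Function('o')(b, K) = Add(Rational(8493, 8), Mul(-118, Pow(K, 2), Add(-3, b))) (Function('o')(b, K) = Add(Rational(-3, 8), Mul(Rational(1, 8), Mul(Add(-72, Mul(8, Mul(Mul(K, Add(-3, b)), K))), -118))) = Add(Rational(-3, 8), Mul(Rational(1, 8), Mul(Add(-72, Mul(8, Mul(Pow(K, 2), Add(-3, b)))), -118))) = Add(Rational(-3, 8), Mul(Rational(1, 8), Mul(Add(-72, Mul(8, Pow(K, 2), Add(-3, b))), -118))) = Add(Rational(-3, 8), Mul(Rational(1, 8), Add(8496, Mul(-944, Pow(K, 2), Add(-3, b))))) = Add(Rational(-3, 8), Add(1062, Mul(-118, Pow(K, 2), Add(-3, b)))) = Add(Rational(8493, 8), Mul(-118, Pow(K, 2), Add(-3, b))))
Mul(Function('o')(Z, -301), Pow(-727425, -1)) = Mul(Add(Rational(8493, 8), Mul(118, Pow(-301, 2), Add(3, Mul(-1, -207)))), Pow(-727425, -1)) = Mul(Add(Rational(8493, 8), Mul(118, 90601, Add(3, 207))), Rational(-1, 727425)) = Mul(Add(Rational(8493, 8), Mul(118, 90601, 210)), Rational(-1, 727425)) = Mul(Add(Rational(8493, 8), 2245092780), Rational(-1, 727425)) = Mul(Rational(17960750733, 8), Rational(-1, 727425)) = Rational(-5986916911, 1939800)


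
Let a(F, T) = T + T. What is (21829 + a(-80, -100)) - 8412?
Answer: 13217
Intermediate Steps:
a(F, T) = 2*T
(21829 + a(-80, -100)) - 8412 = (21829 + 2*(-100)) - 8412 = (21829 - 200) - 8412 = 21629 - 8412 = 13217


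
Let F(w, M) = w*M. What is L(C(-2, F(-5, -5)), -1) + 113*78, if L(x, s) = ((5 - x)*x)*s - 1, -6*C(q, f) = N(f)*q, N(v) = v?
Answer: 79567/9 ≈ 8840.8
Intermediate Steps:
F(w, M) = M*w
C(q, f) = -f*q/6
L(x, s) = -1 + s*x*(5 - x) (L(x, s) = (x*(5 - x))*s - 1 = s*x*(5 - x) - 1 = -1 + s*x*(5 - x))
L(C(-2, F(-5, -5)), -1) + 113*78 = (-1 - 1*(-1)*(-1/6*(-5*(-5))*(-2))**2 + 5*(-1)*(-1/6*(-5*(-5))*(-2))) + 113*78 = (-1 - 1*(-1)*(-1/6*25*(-2))**2 + 5*(-1)*(-1/6*25*(-2))) + 8814 = (-1 - 1*(-1)*(25/3)**2 + 5*(-1)*(25/3)) + 8814 = (-1 - 1*(-1)*625/9 - 125/3) + 8814 = (-1 + 625/9 - 125/3) + 8814 = 241/9 + 8814 = 79567/9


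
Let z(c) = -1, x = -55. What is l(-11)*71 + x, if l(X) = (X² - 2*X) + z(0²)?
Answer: 10027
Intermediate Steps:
l(X) = -1 + X² - 2*X (l(X) = (X² - 2*X) - 1 = -1 + X² - 2*X)
l(-11)*71 + x = (-1 + (-11)² - 2*(-11))*71 - 55 = (-1 + 121 + 22)*71 - 55 = 142*71 - 55 = 10082 - 55 = 10027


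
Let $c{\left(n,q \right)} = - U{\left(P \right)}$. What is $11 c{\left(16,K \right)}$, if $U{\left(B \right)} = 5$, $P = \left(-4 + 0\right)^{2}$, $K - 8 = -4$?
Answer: $-55$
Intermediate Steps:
$K = 4$ ($K = 8 - 4 = 4$)
$P = 16$ ($P = \left(-4\right)^{2} = 16$)
$c{\left(n,q \right)} = -5$ ($c{\left(n,q \right)} = \left(-1\right) 5 = -5$)
$11 c{\left(16,K \right)} = 11 \left(-5\right) = -55$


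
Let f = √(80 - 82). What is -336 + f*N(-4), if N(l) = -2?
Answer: -336 - 2*I*√2 ≈ -336.0 - 2.8284*I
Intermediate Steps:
f = I*√2 (f = √(-2) = I*√2 ≈ 1.4142*I)
-336 + f*N(-4) = -336 + (I*√2)*(-2) = -336 - 2*I*√2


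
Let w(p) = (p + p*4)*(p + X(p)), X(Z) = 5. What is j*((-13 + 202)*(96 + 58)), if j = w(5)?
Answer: 7276500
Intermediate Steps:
w(p) = 5*p*(5 + p) (w(p) = (p + p*4)*(p + 5) = (p + 4*p)*(5 + p) = (5*p)*(5 + p) = 5*p*(5 + p))
j = 250 (j = 5*5*(5 + 5) = 5*5*10 = 250)
j*((-13 + 202)*(96 + 58)) = 250*((-13 + 202)*(96 + 58)) = 250*(189*154) = 250*29106 = 7276500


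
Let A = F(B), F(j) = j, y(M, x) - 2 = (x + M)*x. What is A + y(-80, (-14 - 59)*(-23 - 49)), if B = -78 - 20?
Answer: 27204960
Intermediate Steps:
B = -98
y(M, x) = 2 + x*(M + x) (y(M, x) = 2 + (x + M)*x = 2 + (M + x)*x = 2 + x*(M + x))
A = -98
A + y(-80, (-14 - 59)*(-23 - 49)) = -98 + (2 + ((-14 - 59)*(-23 - 49))² - 80*(-14 - 59)*(-23 - 49)) = -98 + (2 + (-73*(-72))² - (-5840)*(-72)) = -98 + (2 + 5256² - 80*5256) = -98 + (2 + 27625536 - 420480) = -98 + 27205058 = 27204960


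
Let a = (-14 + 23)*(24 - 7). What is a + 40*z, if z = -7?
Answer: -127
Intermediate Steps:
a = 153 (a = 9*17 = 153)
a + 40*z = 153 + 40*(-7) = 153 - 280 = -127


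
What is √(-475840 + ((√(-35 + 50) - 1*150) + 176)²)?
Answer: √(-475840 + (26 + √15)²) ≈ 689.16*I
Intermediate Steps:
√(-475840 + ((√(-35 + 50) - 1*150) + 176)²) = √(-475840 + ((√15 - 150) + 176)²) = √(-475840 + ((-150 + √15) + 176)²) = √(-475840 + (26 + √15)²)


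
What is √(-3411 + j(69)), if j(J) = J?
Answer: I*√3342 ≈ 57.81*I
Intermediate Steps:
√(-3411 + j(69)) = √(-3411 + 69) = √(-3342) = I*√3342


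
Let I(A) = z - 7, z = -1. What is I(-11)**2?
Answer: 64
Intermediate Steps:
I(A) = -8 (I(A) = -1 - 7 = -8)
I(-11)**2 = (-8)**2 = 64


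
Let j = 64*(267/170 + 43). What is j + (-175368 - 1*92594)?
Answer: -22534306/85 ≈ -2.6511e+5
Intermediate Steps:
j = 242464/85 (j = 64*(267*(1/170) + 43) = 64*(267/170 + 43) = 64*(7577/170) = 242464/85 ≈ 2852.5)
j + (-175368 - 1*92594) = 242464/85 + (-175368 - 1*92594) = 242464/85 + (-175368 - 92594) = 242464/85 - 267962 = -22534306/85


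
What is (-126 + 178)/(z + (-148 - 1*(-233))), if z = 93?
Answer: 26/89 ≈ 0.29213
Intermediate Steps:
(-126 + 178)/(z + (-148 - 1*(-233))) = (-126 + 178)/(93 + (-148 - 1*(-233))) = 52/(93 + (-148 + 233)) = 52/(93 + 85) = 52/178 = 52*(1/178) = 26/89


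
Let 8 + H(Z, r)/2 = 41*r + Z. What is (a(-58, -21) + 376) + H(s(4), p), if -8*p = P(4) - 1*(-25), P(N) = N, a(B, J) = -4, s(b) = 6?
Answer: 283/4 ≈ 70.750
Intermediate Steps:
p = -29/8 (p = -(4 - 1*(-25))/8 = -(4 + 25)/8 = -⅛*29 = -29/8 ≈ -3.6250)
H(Z, r) = -16 + 2*Z + 82*r (H(Z, r) = -16 + 2*(41*r + Z) = -16 + 2*(Z + 41*r) = -16 + (2*Z + 82*r) = -16 + 2*Z + 82*r)
(a(-58, -21) + 376) + H(s(4), p) = (-4 + 376) + (-16 + 2*6 + 82*(-29/8)) = 372 + (-16 + 12 - 1189/4) = 372 - 1205/4 = 283/4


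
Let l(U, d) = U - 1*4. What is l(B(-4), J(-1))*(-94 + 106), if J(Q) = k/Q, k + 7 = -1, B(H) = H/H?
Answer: -36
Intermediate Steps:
B(H) = 1
k = -8 (k = -7 - 1 = -8)
J(Q) = -8/Q
l(U, d) = -4 + U (l(U, d) = U - 4 = -4 + U)
l(B(-4), J(-1))*(-94 + 106) = (-4 + 1)*(-94 + 106) = -3*12 = -36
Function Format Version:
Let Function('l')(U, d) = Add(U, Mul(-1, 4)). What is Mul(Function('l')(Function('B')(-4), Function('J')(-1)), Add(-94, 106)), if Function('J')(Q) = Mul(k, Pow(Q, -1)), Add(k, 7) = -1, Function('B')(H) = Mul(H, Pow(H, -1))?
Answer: -36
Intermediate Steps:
Function('B')(H) = 1
k = -8 (k = Add(-7, -1) = -8)
Function('J')(Q) = Mul(-8, Pow(Q, -1))
Function('l')(U, d) = Add(-4, U) (Function('l')(U, d) = Add(U, -4) = Add(-4, U))
Mul(Function('l')(Function('B')(-4), Function('J')(-1)), Add(-94, 106)) = Mul(Add(-4, 1), Add(-94, 106)) = Mul(-3, 12) = -36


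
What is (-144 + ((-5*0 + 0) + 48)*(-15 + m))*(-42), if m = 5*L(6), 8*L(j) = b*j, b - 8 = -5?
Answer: 13608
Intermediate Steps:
b = 3 (b = 8 - 5 = 3)
L(j) = 3*j/8 (L(j) = (3*j)/8 = 3*j/8)
m = 45/4 (m = 5*((3/8)*6) = 5*(9/4) = 45/4 ≈ 11.250)
(-144 + ((-5*0 + 0) + 48)*(-15 + m))*(-42) = (-144 + ((-5*0 + 0) + 48)*(-15 + 45/4))*(-42) = (-144 + ((0 + 0) + 48)*(-15/4))*(-42) = (-144 + (0 + 48)*(-15/4))*(-42) = (-144 + 48*(-15/4))*(-42) = (-144 - 180)*(-42) = -324*(-42) = 13608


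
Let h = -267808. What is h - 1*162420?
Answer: -430228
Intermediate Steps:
h - 1*162420 = -267808 - 1*162420 = -267808 - 162420 = -430228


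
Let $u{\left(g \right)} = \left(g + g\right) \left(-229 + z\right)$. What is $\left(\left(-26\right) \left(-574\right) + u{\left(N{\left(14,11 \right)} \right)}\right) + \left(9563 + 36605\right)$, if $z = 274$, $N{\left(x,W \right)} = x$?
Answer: $62352$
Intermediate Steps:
$u{\left(g \right)} = 90 g$ ($u{\left(g \right)} = \left(g + g\right) \left(-229 + 274\right) = 2 g 45 = 90 g$)
$\left(\left(-26\right) \left(-574\right) + u{\left(N{\left(14,11 \right)} \right)}\right) + \left(9563 + 36605\right) = \left(\left(-26\right) \left(-574\right) + 90 \cdot 14\right) + \left(9563 + 36605\right) = \left(14924 + 1260\right) + 46168 = 16184 + 46168 = 62352$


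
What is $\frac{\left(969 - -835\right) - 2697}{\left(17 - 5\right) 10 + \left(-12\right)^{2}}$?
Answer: $- \frac{893}{264} \approx -3.3826$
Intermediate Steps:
$\frac{\left(969 - -835\right) - 2697}{\left(17 - 5\right) 10 + \left(-12\right)^{2}} = \frac{\left(969 + 835\right) - 2697}{12 \cdot 10 + 144} = \frac{1804 - 2697}{120 + 144} = - \frac{893}{264}$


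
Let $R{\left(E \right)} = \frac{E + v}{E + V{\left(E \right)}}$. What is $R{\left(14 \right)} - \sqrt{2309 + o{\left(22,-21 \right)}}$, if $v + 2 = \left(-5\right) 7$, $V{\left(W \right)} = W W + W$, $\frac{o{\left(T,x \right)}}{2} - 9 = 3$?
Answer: $- \frac{23}{224} - \sqrt{2333} \approx -48.404$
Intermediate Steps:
$o{\left(T,x \right)} = 24$ ($o{\left(T,x \right)} = 18 + 2 \cdot 3 = 18 + 6 = 24$)
$V{\left(W \right)} = W + W^{2}$ ($V{\left(W \right)} = W^{2} + W = W + W^{2}$)
$v = -37$ ($v = -2 - 35 = -37$)
$R{\left(E \right)} = \frac{-37 + E}{E + E \left(1 + E\right)}$ ($R{\left(E \right)} = \frac{E - 37}{E + E \left(1 + E\right)} = \frac{-37 + E}{E + E \left(1 + E\right)}$)
$R{\left(14 \right)} - \sqrt{2309 + o{\left(22,-21 \right)}} = \frac{-37 + 14}{14 \left(2 + 14\right)} - \sqrt{2309 + 24} = \frac{1}{14} \cdot \frac{1}{16} \left(-23\right) - \sqrt{2333} = - \frac{23}{224} - \sqrt{2333}$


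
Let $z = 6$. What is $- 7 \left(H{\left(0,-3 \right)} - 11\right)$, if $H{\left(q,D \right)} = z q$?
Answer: $77$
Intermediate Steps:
$H{\left(q,D \right)} = 6 q$
$- 7 \left(H{\left(0,-3 \right)} - 11\right) = - 7 \left(6 \cdot 0 - 11\right) = - 7 \left(0 - 11\right) = \left(-7\right) \left(-11\right) = 77$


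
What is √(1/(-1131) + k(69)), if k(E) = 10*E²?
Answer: √60900854079/1131 ≈ 218.20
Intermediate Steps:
√(1/(-1131) + k(69)) = √(1/(-1131) + 10*69²) = √(-1/1131 + 10*4761) = √(-1/1131 + 47610) = √(53846909/1131) = √60900854079/1131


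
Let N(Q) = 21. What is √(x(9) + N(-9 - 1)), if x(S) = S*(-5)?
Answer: 2*I*√6 ≈ 4.899*I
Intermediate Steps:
x(S) = -5*S
√(x(9) + N(-9 - 1)) = √(-5*9 + 21) = √(-45 + 21) = √(-24) = 2*I*√6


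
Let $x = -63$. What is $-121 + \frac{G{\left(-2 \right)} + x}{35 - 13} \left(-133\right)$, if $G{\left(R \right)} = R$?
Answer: $\frac{5983}{22} \approx 271.95$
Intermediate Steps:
$-121 + \frac{G{\left(-2 \right)} + x}{35 - 13} \left(-133\right) = -121 + \frac{-2 - 63}{35 - 13} \left(-133\right) = -121 + - \frac{65}{22} \left(-133\right) = -121 + \left(-65\right) \frac{1}{22} \left(-133\right) = -121 - - \frac{8645}{22} = -121 + \frac{8645}{22} = \frac{5983}{22}$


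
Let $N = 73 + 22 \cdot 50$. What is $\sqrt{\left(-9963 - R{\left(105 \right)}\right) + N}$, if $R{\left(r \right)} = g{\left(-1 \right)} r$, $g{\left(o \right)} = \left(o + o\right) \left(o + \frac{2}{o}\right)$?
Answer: $2 i \sqrt{2355} \approx 97.057 i$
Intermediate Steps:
$g{\left(o \right)} = 2 o \left(o + \frac{2}{o}\right)$
$N = 1173$ ($N = 73 + 1100 = 1173$)
$R{\left(r \right)} = 6 r$ ($R{\left(r \right)} = \left(4 + 2 \left(-1\right)^{2}\right) r = \left(4 + 2 \cdot 1\right) r = \left(4 + 2\right) r = 6 r$)
$\sqrt{\left(-9963 - R{\left(105 \right)}\right) + N} = \sqrt{\left(-9963 - 6 \cdot 105\right) + 1173} = \sqrt{\left(-9963 - 630\right) + 1173} = \sqrt{-10593 + 1173} = \sqrt{-9420} = 2 i \sqrt{2355}$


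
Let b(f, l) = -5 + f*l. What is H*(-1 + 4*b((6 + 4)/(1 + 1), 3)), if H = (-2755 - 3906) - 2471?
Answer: -356148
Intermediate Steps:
H = -9132 (H = -6661 - 2471 = -9132)
H*(-1 + 4*b((6 + 4)/(1 + 1), 3)) = -9132*(-1 + 4*(-5 + ((6 + 4)/(1 + 1))*3)) = -9132*(-1 + 4*(-5 + (10/2)*3)) = -9132*(-1 + 4*(-5 + (10*(½))*3)) = -9132*(-1 + 4*(-5 + 5*3)) = -9132*(-1 + 4*(-5 + 15)) = -9132*(-1 + 4*10) = -9132*(-1 + 40) = -9132*39 = -356148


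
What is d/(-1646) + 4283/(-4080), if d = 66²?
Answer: -12411149/3357840 ≈ -3.6962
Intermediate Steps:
d = 4356
d/(-1646) + 4283/(-4080) = 4356/(-1646) + 4283/(-4080) = 4356*(-1/1646) + 4283*(-1/4080) = -2178/823 - 4283/4080 = -12411149/3357840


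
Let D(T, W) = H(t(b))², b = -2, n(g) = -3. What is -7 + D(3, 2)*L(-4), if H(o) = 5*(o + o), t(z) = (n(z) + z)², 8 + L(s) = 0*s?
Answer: -500007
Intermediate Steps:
L(s) = -8 (L(s) = -8 + 0*s = -8 + 0 = -8)
t(z) = (-3 + z)²
H(o) = 10*o (H(o) = 5*(2*o) = 10*o)
D(T, W) = 62500 (D(T, W) = (10*(-3 - 2)²)² = (10*(-5)²)² = (10*25)² = 250² = 62500)
-7 + D(3, 2)*L(-4) = -7 + 62500*(-8) = -7 - 500000 = -500007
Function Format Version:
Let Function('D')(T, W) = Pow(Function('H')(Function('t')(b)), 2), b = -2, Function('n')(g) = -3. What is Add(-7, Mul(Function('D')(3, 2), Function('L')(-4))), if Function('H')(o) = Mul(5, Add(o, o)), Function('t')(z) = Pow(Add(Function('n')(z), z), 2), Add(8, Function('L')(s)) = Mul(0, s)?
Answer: -500007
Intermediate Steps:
Function('L')(s) = -8 (Function('L')(s) = Add(-8, Mul(0, s)) = Add(-8, 0) = -8)
Function('t')(z) = Pow(Add(-3, z), 2)
Function('H')(o) = Mul(10, o) (Function('H')(o) = Mul(5, Mul(2, o)) = Mul(10, o))
Function('D')(T, W) = 62500 (Function('D')(T, W) = Pow(Mul(10, Pow(Add(-3, -2), 2)), 2) = Pow(Mul(10, Pow(-5, 2)), 2) = Pow(Mul(10, 25), 2) = Pow(250, 2) = 62500)
Add(-7, Mul(Function('D')(3, 2), Function('L')(-4))) = Add(-7, Mul(62500, -8)) = Add(-7, -500000) = -500007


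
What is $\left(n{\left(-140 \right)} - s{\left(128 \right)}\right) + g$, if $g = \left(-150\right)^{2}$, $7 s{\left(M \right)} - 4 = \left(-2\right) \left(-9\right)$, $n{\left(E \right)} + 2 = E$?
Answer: $\frac{156484}{7} \approx 22355.0$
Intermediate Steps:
$n{\left(E \right)} = -2 + E$
$s{\left(M \right)} = \frac{22}{7}$ ($s{\left(M \right)} = \frac{4}{7} + \frac{\left(-2\right) \left(-9\right)}{7} = \frac{4}{7} + \frac{1}{7} \cdot 18 = \frac{4}{7} + \frac{18}{7} = \frac{22}{7}$)
$g = 22500$
$\left(n{\left(-140 \right)} - s{\left(128 \right)}\right) + g = \left(\left(-2 - 140\right) - \frac{22}{7}\right) + 22500 = \left(-142 - \frac{22}{7}\right) + 22500 = - \frac{1016}{7} + 22500 = \frac{156484}{7}$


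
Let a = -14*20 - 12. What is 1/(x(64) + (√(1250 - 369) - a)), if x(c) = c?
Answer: 356/125855 - √881/125855 ≈ 0.0025928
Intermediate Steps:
a = -292 (a = -280 - 12 = -292)
1/(x(64) + (√(1250 - 369) - a)) = 1/(64 + (√(1250 - 369) - 1*(-292))) = 1/(64 + (√881 + 292)) = 1/(64 + (292 + √881)) = 1/(356 + √881)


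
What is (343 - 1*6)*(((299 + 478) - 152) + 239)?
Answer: 291168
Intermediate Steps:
(343 - 1*6)*(((299 + 478) - 152) + 239) = (343 - 6)*((777 - 152) + 239) = 337*(625 + 239) = 337*864 = 291168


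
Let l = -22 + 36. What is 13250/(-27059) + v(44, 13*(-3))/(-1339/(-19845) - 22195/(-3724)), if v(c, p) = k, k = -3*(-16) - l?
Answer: 181017022510/35140900943 ≈ 5.1512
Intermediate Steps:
l = 14
k = 34 (k = -3*(-16) - 1*14 = 48 - 14 = 34)
v(c, p) = 34
13250/(-27059) + v(44, 13*(-3))/(-1339/(-19845) - 22195/(-3724)) = 13250/(-27059) + 34/(-1339/(-19845) - 22195/(-3724)) = 13250*(-1/27059) + 34/(-1339*(-1/19845) - 22195*(-1/3724)) = -13250/27059 + 34/(1339/19845 + 22195/3724) = -13250/27059 + 34/(1298677/215460) = -13250/27059 + 34*(215460/1298677) = -13250/27059 + 7325640/1298677 = 181017022510/35140900943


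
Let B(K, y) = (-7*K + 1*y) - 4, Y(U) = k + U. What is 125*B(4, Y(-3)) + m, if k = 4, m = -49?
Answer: -3924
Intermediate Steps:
Y(U) = 4 + U
B(K, y) = -4 + y - 7*K (B(K, y) = (-7*K + y) - 4 = (y - 7*K) - 4 = -4 + y - 7*K)
125*B(4, Y(-3)) + m = 125*(-4 + (4 - 3) - 7*4) - 49 = 125*(-4 + 1 - 28) - 49 = 125*(-31) - 49 = -3875 - 49 = -3924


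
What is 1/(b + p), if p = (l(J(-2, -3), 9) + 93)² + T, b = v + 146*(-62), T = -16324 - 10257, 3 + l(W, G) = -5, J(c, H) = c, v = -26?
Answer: -1/28434 ≈ -3.5169e-5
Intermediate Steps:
l(W, G) = -8 (l(W, G) = -3 - 5 = -8)
T = -26581
b = -9078 (b = -26 + 146*(-62) = -26 - 9052 = -9078)
p = -19356 (p = (-8 + 93)² - 26581 = 85² - 26581 = 7225 - 26581 = -19356)
1/(b + p) = 1/(-9078 - 19356) = 1/(-28434) = -1/28434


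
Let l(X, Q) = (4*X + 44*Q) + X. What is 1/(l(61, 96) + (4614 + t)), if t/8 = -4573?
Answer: -1/27441 ≈ -3.6442e-5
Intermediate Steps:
t = -36584 (t = 8*(-4573) = -36584)
l(X, Q) = 5*X + 44*Q
1/(l(61, 96) + (4614 + t)) = 1/((5*61 + 44*96) + (4614 - 36584)) = 1/((305 + 4224) - 31970) = 1/(4529 - 31970) = 1/(-27441) = -1/27441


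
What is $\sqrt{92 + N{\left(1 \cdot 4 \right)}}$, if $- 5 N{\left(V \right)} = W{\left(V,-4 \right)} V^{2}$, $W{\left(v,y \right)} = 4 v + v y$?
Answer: $2 \sqrt{23} \approx 9.5917$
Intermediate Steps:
$N{\left(V \right)} = 0$ ($N{\left(V \right)} = - \frac{V \left(4 - 4\right) V^{2}}{5} = - \frac{V 0 V^{2}}{5} = - \frac{0 V^{2}}{5} = \left(- \frac{1}{5}\right) 0 = 0$)
$\sqrt{92 + N{\left(1 \cdot 4 \right)}} = \sqrt{92 + 0} = \sqrt{92} = 2 \sqrt{23}$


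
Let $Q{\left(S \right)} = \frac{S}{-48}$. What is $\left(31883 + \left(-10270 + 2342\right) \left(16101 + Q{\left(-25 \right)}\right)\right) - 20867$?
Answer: $- \frac{765851047}{6} \approx -1.2764 \cdot 10^{8}$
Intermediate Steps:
$Q{\left(S \right)} = - \frac{S}{48}$ ($Q{\left(S \right)} = S \left(- \frac{1}{48}\right) = - \frac{S}{48}$)
$\left(31883 + \left(-10270 + 2342\right) \left(16101 + Q{\left(-25 \right)}\right)\right) - 20867 = \left(31883 + \left(-10270 + 2342\right) \left(16101 - - \frac{25}{48}\right)\right) - 20867 = \left(31883 - 7928 \left(16101 + \frac{25}{48}\right)\right) - 20867 = \left(31883 - \frac{765917143}{6}\right) - 20867 = - \frac{765725845}{6} - 20867 = - \frac{765851047}{6}$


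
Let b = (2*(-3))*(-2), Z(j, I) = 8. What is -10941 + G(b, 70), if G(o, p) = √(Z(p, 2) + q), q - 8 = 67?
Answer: -10941 + √83 ≈ -10932.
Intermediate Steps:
q = 75 (q = 8 + 67 = 75)
b = 12 (b = -6*(-2) = 12)
G(o, p) = √83 (G(o, p) = √(8 + 75) = √83)
-10941 + G(b, 70) = -10941 + √83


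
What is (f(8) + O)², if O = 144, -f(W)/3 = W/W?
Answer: 19881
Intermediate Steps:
f(W) = -3 (f(W) = -3*W/W = -3*1 = -3)
(f(8) + O)² = (-3 + 144)² = 141² = 19881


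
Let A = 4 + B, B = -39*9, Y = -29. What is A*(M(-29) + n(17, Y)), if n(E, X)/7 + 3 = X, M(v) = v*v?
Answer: -214099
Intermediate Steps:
B = -351
M(v) = v**2
n(E, X) = -21 + 7*X
A = -347 (A = 4 - 351 = -347)
A*(M(-29) + n(17, Y)) = -347*((-29)**2 + (-21 + 7*(-29))) = -347*(841 + (-21 - 203)) = -347*(841 - 224) = -347*617 = -214099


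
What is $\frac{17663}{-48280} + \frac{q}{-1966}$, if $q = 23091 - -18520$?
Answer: $- \frac{60108957}{2791720} \approx -21.531$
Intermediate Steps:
$q = 41611$ ($q = 23091 + 18520 = 41611$)
$\frac{17663}{-48280} + \frac{q}{-1966} = \frac{17663}{-48280} + \frac{41611}{-1966} = 17663 \left(- \frac{1}{48280}\right) + 41611 \left(- \frac{1}{1966}\right) = - \frac{1039}{2840} - \frac{41611}{1966} = - \frac{60108957}{2791720}$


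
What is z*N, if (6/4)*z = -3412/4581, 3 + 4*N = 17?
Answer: -23884/13743 ≈ -1.7379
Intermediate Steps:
N = 7/2 (N = -¾ + (¼)*17 = -¾ + 17/4 = 7/2 ≈ 3.5000)
z = -6824/13743 (z = 2*(-3412/4581)/3 = 2*(-3412*1/4581)/3 = (⅔)*(-3412/4581) = -6824/13743 ≈ -0.49654)
z*N = -6824/13743*7/2 = -23884/13743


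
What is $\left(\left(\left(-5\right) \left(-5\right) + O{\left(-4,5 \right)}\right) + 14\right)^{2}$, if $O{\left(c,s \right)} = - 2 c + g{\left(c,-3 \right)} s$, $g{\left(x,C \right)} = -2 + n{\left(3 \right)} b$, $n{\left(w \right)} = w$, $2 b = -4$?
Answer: $49$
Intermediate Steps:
$b = -2$ ($b = \frac{1}{2} \left(-4\right) = -2$)
$g{\left(x,C \right)} = -8$ ($g{\left(x,C \right)} = -2 + 3 \left(-2\right) = -2 - 6 = -8$)
$O{\left(c,s \right)} = - 8 s - 2 c$ ($O{\left(c,s \right)} = - 2 c - 8 s = - 8 s - 2 c$)
$\left(\left(\left(-5\right) \left(-5\right) + O{\left(-4,5 \right)}\right) + 14\right)^{2} = \left(\left(\left(-5\right) \left(-5\right) - 32\right) + 14\right)^{2} = \left(\left(25 + \left(-40 + 8\right)\right) + 14\right)^{2} = \left(\left(25 - 32\right) + 14\right)^{2} = \left(-7 + 14\right)^{2} = 7^{2} = 49$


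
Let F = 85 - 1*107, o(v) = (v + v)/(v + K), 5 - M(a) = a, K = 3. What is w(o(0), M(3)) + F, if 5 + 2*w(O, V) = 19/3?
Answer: -64/3 ≈ -21.333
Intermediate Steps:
M(a) = 5 - a
o(v) = 2*v/(3 + v) (o(v) = (v + v)/(v + 3) = (2*v)/(3 + v) = 2*v/(3 + v))
F = -22 (F = 85 - 107 = -22)
w(O, V) = ⅔ (w(O, V) = -5/2 + (19/3)/2 = -5/2 + (19*(⅓))/2 = -5/2 + (½)*(19/3) = -5/2 + 19/6 = ⅔)
w(o(0), M(3)) + F = ⅔ - 22 = -64/3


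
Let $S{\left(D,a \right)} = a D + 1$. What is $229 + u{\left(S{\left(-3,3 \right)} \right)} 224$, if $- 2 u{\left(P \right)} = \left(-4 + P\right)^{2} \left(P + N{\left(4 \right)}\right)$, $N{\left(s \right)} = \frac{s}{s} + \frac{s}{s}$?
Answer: $96997$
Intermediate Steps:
$N{\left(s \right)} = 2$ ($N{\left(s \right)} = 1 + 1 = 2$)
$S{\left(D,a \right)} = 1 + D a$ ($S{\left(D,a \right)} = D a + 1 = 1 + D a$)
$u{\left(P \right)} = - \frac{\left(-4 + P\right)^{2} \left(2 + P\right)}{2}$ ($u{\left(P \right)} = - \frac{\left(-4 + P\right)^{2} \left(P + 2\right)}{2} = - \frac{\left(-4 + P\right)^{2} \left(2 + P\right)}{2}$)
$229 + u{\left(S{\left(-3,3 \right)} \right)} 224 = 229 + \frac{\left(-4 + \left(1 - 9\right)\right)^{2} \left(-2 - \left(1 - 9\right)\right)}{2} \cdot 224 = 229 + \frac{\left(-4 - 8\right)^{2} \left(-2 - -8\right)}{2} \cdot 224 = 229 + \frac{\left(-12\right)^{2} \left(-2 + 8\right)}{2} \cdot 224 = 229 + \frac{1}{2} \cdot 144 \cdot 6 \cdot 224 = 229 + 432 \cdot 224 = 229 + 96768 = 96997$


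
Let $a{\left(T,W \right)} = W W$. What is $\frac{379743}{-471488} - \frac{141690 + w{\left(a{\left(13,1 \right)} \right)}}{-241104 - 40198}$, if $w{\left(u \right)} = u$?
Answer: $- \frac{20008429589}{66315258688} \approx -0.30172$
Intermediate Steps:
$a{\left(T,W \right)} = W^{2}$
$\frac{379743}{-471488} - \frac{141690 + w{\left(a{\left(13,1 \right)} \right)}}{-241104 - 40198} = \frac{379743}{-471488} - \frac{141690 + 1^{2}}{-241104 - 40198} = 379743 \left(- \frac{1}{471488}\right) - \frac{141690 + 1}{-281302} = - \frac{379743}{471488} - 141691 \left(- \frac{1}{281302}\right) = - \frac{379743}{471488} - - \frac{141691}{281302} = - \frac{379743}{471488} + \frac{141691}{281302} = - \frac{20008429589}{66315258688}$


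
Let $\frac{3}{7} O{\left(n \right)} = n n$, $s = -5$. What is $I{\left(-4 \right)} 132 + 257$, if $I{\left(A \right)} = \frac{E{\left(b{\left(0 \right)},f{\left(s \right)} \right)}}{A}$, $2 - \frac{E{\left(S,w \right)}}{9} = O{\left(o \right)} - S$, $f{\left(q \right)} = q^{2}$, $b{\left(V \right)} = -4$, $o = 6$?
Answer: $25799$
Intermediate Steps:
$O{\left(n \right)} = \frac{7 n^{2}}{3}$ ($O{\left(n \right)} = \frac{7 n n}{3} = \frac{7 n^{2}}{3}$)
$E{\left(S,w \right)} = -738 + 9 S$ ($E{\left(S,w \right)} = 18 - 9 \left(\frac{7 \cdot 6^{2}}{3} - S\right) = 18 - 9 \left(\frac{7}{3} \cdot 36 - S\right) = 18 - 9 \left(84 - S\right) = 18 + \left(-756 + 9 S\right) = -738 + 9 S$)
$I{\left(A \right)} = - \frac{774}{A}$ ($I{\left(A \right)} = \frac{-738 + 9 \left(-4\right)}{A} = \frac{-738 - 36}{A} = - \frac{774}{A}$)
$I{\left(-4 \right)} 132 + 257 = - \frac{774}{-4} \cdot 132 + 257 = \left(-774\right) \left(- \frac{1}{4}\right) 132 + 257 = \frac{387}{2} \cdot 132 + 257 = 25542 + 257 = 25799$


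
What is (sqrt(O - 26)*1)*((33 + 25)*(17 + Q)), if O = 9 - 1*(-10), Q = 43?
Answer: 3480*I*sqrt(7) ≈ 9207.2*I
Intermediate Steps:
O = 19 (O = 9 + 10 = 19)
(sqrt(O - 26)*1)*((33 + 25)*(17 + Q)) = (sqrt(19 - 26)*1)*((33 + 25)*(17 + 43)) = (sqrt(-7)*1)*(58*60) = ((I*sqrt(7))*1)*3480 = (I*sqrt(7))*3480 = 3480*I*sqrt(7)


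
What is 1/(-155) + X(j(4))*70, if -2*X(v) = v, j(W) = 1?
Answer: -5426/155 ≈ -35.006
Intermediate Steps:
X(v) = -v/2
1/(-155) + X(j(4))*70 = 1/(-155) - 1/2*1*70 = -1/155 - 1/2*70 = -1/155 - 35 = -5426/155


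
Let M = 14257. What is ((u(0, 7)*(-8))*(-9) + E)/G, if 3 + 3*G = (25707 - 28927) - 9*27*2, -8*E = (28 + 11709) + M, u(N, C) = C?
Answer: 32943/14836 ≈ 2.2205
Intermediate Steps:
E = -12997/4 (E = -((28 + 11709) + 14257)/8 = -(11737 + 14257)/8 = -⅛*25994 = -12997/4 ≈ -3249.3)
G = -3709/3 (G = -1 + ((25707 - 28927) - 9*27*2)/3 = -1 + (-3220 - 243*2)/3 = -1 + (-3220 - 486)/3 = -1 + (⅓)*(-3706) = -1 - 3706/3 = -3709/3 ≈ -1236.3)
((u(0, 7)*(-8))*(-9) + E)/G = ((7*(-8))*(-9) - 12997/4)/(-3709/3) = (-56*(-9) - 12997/4)*(-3/3709) = (504 - 12997/4)*(-3/3709) = -10981/4*(-3/3709) = 32943/14836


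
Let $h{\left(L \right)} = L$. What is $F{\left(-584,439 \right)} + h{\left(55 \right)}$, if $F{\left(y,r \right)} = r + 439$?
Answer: $933$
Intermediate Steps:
$F{\left(y,r \right)} = 439 + r$
$F{\left(-584,439 \right)} + h{\left(55 \right)} = \left(439 + 439\right) + 55 = 878 + 55 = 933$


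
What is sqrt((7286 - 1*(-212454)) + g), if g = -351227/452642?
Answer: sqrt(45021222613145626)/452642 ≈ 468.76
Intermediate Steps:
g = -351227/452642 (g = -351227*1/452642 = -351227/452642 ≈ -0.77595)
sqrt((7286 - 1*(-212454)) + g) = sqrt((7286 - 1*(-212454)) - 351227/452642) = sqrt((7286 + 212454) - 351227/452642) = sqrt(219740 - 351227/452642) = sqrt(99463201853/452642) = sqrt(45021222613145626)/452642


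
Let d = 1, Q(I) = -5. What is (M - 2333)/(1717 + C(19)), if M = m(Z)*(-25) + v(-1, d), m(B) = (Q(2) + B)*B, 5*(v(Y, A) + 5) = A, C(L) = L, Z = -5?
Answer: -17939/8680 ≈ -2.0667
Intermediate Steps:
v(Y, A) = -5 + A/5
m(B) = B*(-5 + B) (m(B) = (-5 + B)*B = B*(-5 + B))
M = -6274/5 (M = -5*(-5 - 5)*(-25) + (-5 + (⅕)*1) = -5*(-10)*(-25) + (-5 + ⅕) = 50*(-25) - 24/5 = -1250 - 24/5 = -6274/5 ≈ -1254.8)
(M - 2333)/(1717 + C(19)) = (-6274/5 - 2333)/(1717 + 19) = -17939/5/1736 = -17939/5*1/1736 = -17939/8680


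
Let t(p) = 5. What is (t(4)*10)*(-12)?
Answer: -600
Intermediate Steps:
(t(4)*10)*(-12) = (5*10)*(-12) = 50*(-12) = -600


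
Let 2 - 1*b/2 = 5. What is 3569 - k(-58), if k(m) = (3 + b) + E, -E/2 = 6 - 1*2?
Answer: 3580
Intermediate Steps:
E = -8 (E = -2*(6 - 1*2) = -2*(6 - 2) = -2*4 = -8)
b = -6 (b = 4 - 2*5 = 4 - 10 = -6)
k(m) = -11 (k(m) = (3 - 6) - 8 = -3 - 8 = -11)
3569 - k(-58) = 3569 - 1*(-11) = 3569 + 11 = 3580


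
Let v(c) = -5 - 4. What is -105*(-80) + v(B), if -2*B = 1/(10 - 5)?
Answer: 8391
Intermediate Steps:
B = -⅒ (B = -1/(2*(10 - 5)) = -½/5 = -½*⅕ = -⅒ ≈ -0.10000)
v(c) = -9
-105*(-80) + v(B) = -105*(-80) - 9 = 8400 - 9 = 8391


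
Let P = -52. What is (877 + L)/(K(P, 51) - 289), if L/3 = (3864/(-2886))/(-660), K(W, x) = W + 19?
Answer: -11600598/4259255 ≈ -2.7236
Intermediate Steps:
K(W, x) = 19 + W
L = 161/26455 (L = 3*((3864/(-2886))/(-660)) = 3*((3864*(-1/2886))*(-1/660)) = 3*(-644/481*(-1/660)) = 3*(161/79365) = 161/26455 ≈ 0.0060858)
(877 + L)/(K(P, 51) - 289) = (877 + 161/26455)/((19 - 52) - 289) = 23201196/(26455*(-33 - 289)) = (23201196/26455)/(-322) = (23201196/26455)*(-1/322) = -11600598/4259255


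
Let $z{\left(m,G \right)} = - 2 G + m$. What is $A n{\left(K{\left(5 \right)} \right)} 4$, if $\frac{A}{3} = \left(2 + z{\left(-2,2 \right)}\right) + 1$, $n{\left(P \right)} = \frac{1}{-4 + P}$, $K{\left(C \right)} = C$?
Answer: $-36$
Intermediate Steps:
$z{\left(m,G \right)} = m - 2 G$
$A = -9$ ($A = 3 \left(\left(2 - 6\right) + 1\right) = 3 \left(-4 + 1\right) = 3 \left(-3\right) = -9$)
$A n{\left(K{\left(5 \right)} \right)} 4 = - \frac{9}{-4 + 5} \cdot 4 = - \frac{9}{1} \cdot 4 = \left(-9\right) 1 \cdot 4 = \left(-9\right) 4 = -36$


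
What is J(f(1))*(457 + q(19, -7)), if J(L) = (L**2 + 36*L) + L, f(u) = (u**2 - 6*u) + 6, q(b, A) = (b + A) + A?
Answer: 17556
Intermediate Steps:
q(b, A) = b + 2*A (q(b, A) = (A + b) + A = b + 2*A)
f(u) = 6 + u**2 - 6*u
J(L) = L**2 + 37*L
J(f(1))*(457 + q(19, -7)) = ((6 + 1**2 - 6*1)*(37 + (6 + 1**2 - 6*1)))*(457 + (19 + 2*(-7))) = ((6 + 1 - 6)*(37 + (6 + 1 - 6)))*(457 + (19 - 14)) = (1*(37 + 1))*(457 + 5) = (1*38)*462 = 38*462 = 17556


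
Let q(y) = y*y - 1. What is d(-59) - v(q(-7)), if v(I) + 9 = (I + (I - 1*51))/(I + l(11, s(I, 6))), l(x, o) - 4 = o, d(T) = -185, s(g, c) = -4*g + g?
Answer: -16147/92 ≈ -175.51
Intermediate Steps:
s(g, c) = -3*g
l(x, o) = 4 + o
q(y) = -1 + y² (q(y) = y² - 1 = -1 + y²)
v(I) = -9 + (-51 + 2*I)/(4 - 2*I) (v(I) = -9 + (I + (I - 1*51))/(I + (4 - 3*I)) = -9 + (I + (I - 51))/(4 - 2*I) = -9 + (I + (-51 + I))/(4 - 2*I) = -9 + (-51 + 2*I)/(4 - 2*I))
d(-59) - v(q(-7)) = -185 - (87 - 20*(-1 + (-7)²))/(2*(-2 + (-1 + (-7)²))) = -185 - (87 - 20*(-1 + 49))/(2*(-2 + (-1 + 49))) = -185 - (87 - 20*48)/(2*(-2 + 48)) = -185 - (87 - 960)/(2*46) = -185 - (-873)/(2*46) = -185 - 1*(-873/92) = -185 + 873/92 = -16147/92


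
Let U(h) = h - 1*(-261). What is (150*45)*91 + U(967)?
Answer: 615478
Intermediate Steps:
U(h) = 261 + h (U(h) = h + 261 = 261 + h)
(150*45)*91 + U(967) = (150*45)*91 + (261 + 967) = 6750*91 + 1228 = 614250 + 1228 = 615478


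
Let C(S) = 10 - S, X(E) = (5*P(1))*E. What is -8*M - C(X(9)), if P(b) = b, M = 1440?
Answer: -11485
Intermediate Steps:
X(E) = 5*E (X(E) = (5*1)*E = 5*E)
-8*M - C(X(9)) = -8*1440 - (10 - 5*9) = -11520 - (10 - 1*45) = -11520 - (10 - 45) = -11520 - 1*(-35) = -11520 + 35 = -11485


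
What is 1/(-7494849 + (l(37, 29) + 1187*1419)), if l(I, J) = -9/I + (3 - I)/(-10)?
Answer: -185/1074941176 ≈ -1.7210e-7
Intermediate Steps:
l(I, J) = -3/10 - 9/I + I/10 (l(I, J) = -9/I + (3 - I)*(-⅒) = -9/I + (-3/10 + I/10) = -3/10 - 9/I + I/10)
1/(-7494849 + (l(37, 29) + 1187*1419)) = 1/(-7494849 + ((⅒)*(-90 + 37*(-3 + 37))/37 + 1187*1419)) = 1/(-7494849 + ((⅒)*(1/37)*(-90 + 37*34) + 1684353)) = 1/(-7494849 + ((⅒)*(1/37)*(-90 + 1258) + 1684353)) = 1/(-7494849 + ((⅒)*(1/37)*1168 + 1684353)) = 1/(-7494849 + (584/185 + 1684353)) = 1/(-7494849 + 311605889/185) = 1/(-1074941176/185) = -185/1074941176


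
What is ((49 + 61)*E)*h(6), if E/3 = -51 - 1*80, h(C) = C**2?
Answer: -1556280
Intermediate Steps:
E = -393 (E = 3*(-51 - 1*80) = 3*(-51 - 80) = 3*(-131) = -393)
((49 + 61)*E)*h(6) = ((49 + 61)*(-393))*6**2 = (110*(-393))*36 = -43230*36 = -1556280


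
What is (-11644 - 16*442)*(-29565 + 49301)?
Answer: -369378976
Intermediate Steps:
(-11644 - 16*442)*(-29565 + 49301) = (-11644 - 7072)*19736 = -18716*19736 = -369378976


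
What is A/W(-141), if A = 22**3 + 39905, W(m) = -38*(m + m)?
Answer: 16851/3572 ≈ 4.7175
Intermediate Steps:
W(m) = -76*m
A = 50553 (A = 10648 + 39905 = 50553)
A/W(-141) = 50553/((-76*(-141))) = 50553/10716 = 50553*(1/10716) = 16851/3572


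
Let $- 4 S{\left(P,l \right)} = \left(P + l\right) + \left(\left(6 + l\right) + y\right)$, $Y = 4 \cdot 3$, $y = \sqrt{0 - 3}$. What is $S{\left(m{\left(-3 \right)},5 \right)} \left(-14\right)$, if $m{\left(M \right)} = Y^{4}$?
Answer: $72632 + \frac{7 i \sqrt{3}}{2} \approx 72632.0 + 6.0622 i$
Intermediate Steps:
$y = i \sqrt{3}$ ($y = \sqrt{-3} = i \sqrt{3} \approx 1.732 i$)
$Y = 12$
$m{\left(M \right)} = 20736$ ($m{\left(M \right)} = 12^{4} = 20736$)
$S{\left(P,l \right)} = - \frac{3}{2} - \frac{l}{2} - \frac{P}{4} - \frac{i \sqrt{3}}{4}$ ($S{\left(P,l \right)} = - \frac{\left(P + l\right) + \left(\left(6 + l\right) + i \sqrt{3}\right)}{4} = - \frac{\left(P + l\right) + \left(6 + l + i \sqrt{3}\right)}{4} = - \frac{6 + P + 2 l + i \sqrt{3}}{4} = - \frac{3}{2} - \frac{l}{2} - \frac{P}{4} - \frac{i \sqrt{3}}{4}$)
$S{\left(m{\left(-3 \right)},5 \right)} \left(-14\right) = \left(- \frac{3}{2} - \frac{5}{2} - 5184 - \frac{i \sqrt{3}}{4}\right) \left(-14\right) = \left(-5188 - \frac{i \sqrt{3}}{4}\right) \left(-14\right) = 72632 + \frac{7 i \sqrt{3}}{2}$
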